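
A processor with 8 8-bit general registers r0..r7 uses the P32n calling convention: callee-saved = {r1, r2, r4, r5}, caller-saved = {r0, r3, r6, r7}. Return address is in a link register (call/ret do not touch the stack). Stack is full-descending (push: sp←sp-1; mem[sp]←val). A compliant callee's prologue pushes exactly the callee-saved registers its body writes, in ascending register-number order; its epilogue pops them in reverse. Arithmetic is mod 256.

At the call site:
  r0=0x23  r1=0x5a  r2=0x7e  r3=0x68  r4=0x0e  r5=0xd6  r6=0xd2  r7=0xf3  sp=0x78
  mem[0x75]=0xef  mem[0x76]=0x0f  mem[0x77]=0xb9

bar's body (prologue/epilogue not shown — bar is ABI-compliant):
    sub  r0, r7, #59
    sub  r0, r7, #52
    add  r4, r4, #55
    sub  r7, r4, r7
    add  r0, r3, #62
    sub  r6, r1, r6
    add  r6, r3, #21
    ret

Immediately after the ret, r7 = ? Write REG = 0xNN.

REG = 0x52

prologue: push r4 -> mem[0x77]=0x0e, sp=0x77
body[0] sub  r0, r7, #59 -> r0=0xb8
body[1] sub  r0, r7, #52 -> r0=0xbf
body[2] add  r4, r4, #55 -> r4=0x45
body[3] sub  r7, r4, r7 -> r7=0x52
body[4] add  r0, r3, #62 -> r0=0xa6
body[5] sub  r6, r1, r6 -> r6=0x88
body[6] add  r6, r3, #21 -> r6=0x7d
epilogue: pop r4=0x0e, sp=0x78
r7 is caller-saved -> body value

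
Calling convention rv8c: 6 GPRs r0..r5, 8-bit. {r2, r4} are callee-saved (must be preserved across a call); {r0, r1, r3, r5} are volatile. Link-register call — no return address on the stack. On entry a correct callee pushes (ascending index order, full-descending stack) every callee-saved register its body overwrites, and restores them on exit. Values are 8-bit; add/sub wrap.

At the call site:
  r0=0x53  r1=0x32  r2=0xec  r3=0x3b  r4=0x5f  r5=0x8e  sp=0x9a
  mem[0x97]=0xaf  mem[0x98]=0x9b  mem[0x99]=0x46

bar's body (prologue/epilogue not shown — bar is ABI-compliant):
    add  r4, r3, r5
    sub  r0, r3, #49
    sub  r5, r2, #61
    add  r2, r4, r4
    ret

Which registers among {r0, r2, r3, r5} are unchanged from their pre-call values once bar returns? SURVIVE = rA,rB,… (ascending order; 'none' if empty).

SURVIVE = r2,r3

prologue: push r2 → mem[0x99]=0xec, sp=0x99
prologue: push r4 → mem[0x98]=0x5f, sp=0x98
body[0] add  r4, r3, r5 → r4=0xc9
body[1] sub  r0, r3, #49 → r0=0x0a
body[2] sub  r5, r2, #61 → r5=0xaf
body[3] add  r2, r4, r4 → r2=0x92
epilogue: pop r4=0x5f, sp=0x99
epilogue: pop r2=0xec, sp=0x9a
r0: caller-saved, written=True
r2: callee-saved, written=True
r3: caller-saved, written=False
r5: caller-saved, written=True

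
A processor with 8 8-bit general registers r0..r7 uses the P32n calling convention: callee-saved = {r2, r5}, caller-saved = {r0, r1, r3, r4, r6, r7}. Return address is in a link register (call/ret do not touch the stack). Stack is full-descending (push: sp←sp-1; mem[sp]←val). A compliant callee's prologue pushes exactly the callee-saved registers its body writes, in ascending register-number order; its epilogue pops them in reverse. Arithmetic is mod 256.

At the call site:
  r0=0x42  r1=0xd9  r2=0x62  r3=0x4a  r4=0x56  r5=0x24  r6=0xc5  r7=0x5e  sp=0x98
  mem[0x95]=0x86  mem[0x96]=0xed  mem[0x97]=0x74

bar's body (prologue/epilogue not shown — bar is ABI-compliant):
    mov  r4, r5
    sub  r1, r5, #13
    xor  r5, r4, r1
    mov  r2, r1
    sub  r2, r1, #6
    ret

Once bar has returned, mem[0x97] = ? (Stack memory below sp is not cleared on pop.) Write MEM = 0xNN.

MEM = 0x62

prologue: push r2 -> mem[0x97]=0x62, sp=0x97
prologue: push r5 -> mem[0x96]=0x24, sp=0x96
body[0] mov  r4, r5 -> r4=0x24
body[1] sub  r1, r5, #13 -> r1=0x17
body[2] xor  r5, r4, r1 -> r5=0x33
body[3] mov  r2, r1 -> r2=0x17
body[4] sub  r2, r1, #6 -> r2=0x11
epilogue: pop r5=0x24, sp=0x97
epilogue: pop r2=0x62, sp=0x98
prologue pushed ['r2', 'r5'] at ['0x97', '0x96']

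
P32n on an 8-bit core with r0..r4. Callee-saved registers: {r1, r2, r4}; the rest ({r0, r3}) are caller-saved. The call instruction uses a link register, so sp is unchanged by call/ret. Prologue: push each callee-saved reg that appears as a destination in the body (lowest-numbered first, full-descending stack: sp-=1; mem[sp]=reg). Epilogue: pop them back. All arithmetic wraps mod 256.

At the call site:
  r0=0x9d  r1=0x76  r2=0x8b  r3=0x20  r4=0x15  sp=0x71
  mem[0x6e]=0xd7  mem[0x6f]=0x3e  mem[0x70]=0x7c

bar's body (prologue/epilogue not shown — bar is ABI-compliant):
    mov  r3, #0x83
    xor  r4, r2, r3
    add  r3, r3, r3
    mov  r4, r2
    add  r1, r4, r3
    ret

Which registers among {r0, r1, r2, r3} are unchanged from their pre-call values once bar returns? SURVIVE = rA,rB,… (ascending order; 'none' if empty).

SURVIVE = r0,r1,r2

prologue: push r1 → mem[0x70]=0x76, sp=0x70
prologue: push r4 → mem[0x6f]=0x15, sp=0x6f
body[0] mov  r3, #0x83 → r3=0x83
body[1] xor  r4, r2, r3 → r4=0x08
body[2] add  r3, r3, r3 → r3=0x06
body[3] mov  r4, r2 → r4=0x8b
body[4] add  r1, r4, r3 → r1=0x91
epilogue: pop r4=0x15, sp=0x70
epilogue: pop r1=0x76, sp=0x71
r0: caller-saved, written=False
r1: callee-saved, written=True
r2: callee-saved, written=False
r3: caller-saved, written=True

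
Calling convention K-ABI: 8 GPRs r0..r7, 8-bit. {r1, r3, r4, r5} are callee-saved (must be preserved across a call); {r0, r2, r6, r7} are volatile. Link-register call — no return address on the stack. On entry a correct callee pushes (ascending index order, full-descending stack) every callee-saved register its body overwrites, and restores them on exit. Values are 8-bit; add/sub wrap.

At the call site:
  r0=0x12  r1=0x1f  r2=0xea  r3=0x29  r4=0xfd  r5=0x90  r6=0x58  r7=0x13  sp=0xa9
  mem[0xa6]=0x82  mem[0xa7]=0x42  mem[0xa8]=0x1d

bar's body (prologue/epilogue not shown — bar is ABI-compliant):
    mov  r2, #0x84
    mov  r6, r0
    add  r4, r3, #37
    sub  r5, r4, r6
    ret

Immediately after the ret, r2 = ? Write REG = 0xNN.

prologue: push r4 → mem[0xa8]=0xfd, sp=0xa8
prologue: push r5 → mem[0xa7]=0x90, sp=0xa7
body[0] mov  r2, #0x84 → r2=0x84
body[1] mov  r6, r0 → r6=0x12
body[2] add  r4, r3, #37 → r4=0x4e
body[3] sub  r5, r4, r6 → r5=0x3c
epilogue: pop r5=0x90, sp=0xa8
epilogue: pop r4=0xfd, sp=0xa9
r2 is caller-saved → body value

REG = 0x84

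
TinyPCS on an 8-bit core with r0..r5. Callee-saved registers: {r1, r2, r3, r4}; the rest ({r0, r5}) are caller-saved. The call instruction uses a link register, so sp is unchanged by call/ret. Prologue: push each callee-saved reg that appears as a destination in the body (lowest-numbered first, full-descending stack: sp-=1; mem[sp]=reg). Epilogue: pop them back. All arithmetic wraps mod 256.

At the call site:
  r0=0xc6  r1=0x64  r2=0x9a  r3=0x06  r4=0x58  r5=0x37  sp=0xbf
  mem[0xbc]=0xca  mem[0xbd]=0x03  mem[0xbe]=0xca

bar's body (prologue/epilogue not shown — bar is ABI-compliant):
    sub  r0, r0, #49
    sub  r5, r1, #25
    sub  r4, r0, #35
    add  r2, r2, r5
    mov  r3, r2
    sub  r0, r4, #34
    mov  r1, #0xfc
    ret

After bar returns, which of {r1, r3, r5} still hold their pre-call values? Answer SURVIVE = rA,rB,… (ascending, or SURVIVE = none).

SURVIVE = r1,r3

prologue: push r1 → mem[0xbe]=0x64, sp=0xbe
prologue: push r2 → mem[0xbd]=0x9a, sp=0xbd
prologue: push r3 → mem[0xbc]=0x06, sp=0xbc
prologue: push r4 → mem[0xbb]=0x58, sp=0xbb
body[0] sub  r0, r0, #49 → r0=0x95
body[1] sub  r5, r1, #25 → r5=0x4b
body[2] sub  r4, r0, #35 → r4=0x72
body[3] add  r2, r2, r5 → r2=0xe5
body[4] mov  r3, r2 → r3=0xe5
body[5] sub  r0, r4, #34 → r0=0x50
body[6] mov  r1, #0xfc → r1=0xfc
epilogue: pop r4=0x58, sp=0xbc
epilogue: pop r3=0x06, sp=0xbd
epilogue: pop r2=0x9a, sp=0xbe
epilogue: pop r1=0x64, sp=0xbf
r1: callee-saved, written=True
r3: callee-saved, written=True
r5: caller-saved, written=True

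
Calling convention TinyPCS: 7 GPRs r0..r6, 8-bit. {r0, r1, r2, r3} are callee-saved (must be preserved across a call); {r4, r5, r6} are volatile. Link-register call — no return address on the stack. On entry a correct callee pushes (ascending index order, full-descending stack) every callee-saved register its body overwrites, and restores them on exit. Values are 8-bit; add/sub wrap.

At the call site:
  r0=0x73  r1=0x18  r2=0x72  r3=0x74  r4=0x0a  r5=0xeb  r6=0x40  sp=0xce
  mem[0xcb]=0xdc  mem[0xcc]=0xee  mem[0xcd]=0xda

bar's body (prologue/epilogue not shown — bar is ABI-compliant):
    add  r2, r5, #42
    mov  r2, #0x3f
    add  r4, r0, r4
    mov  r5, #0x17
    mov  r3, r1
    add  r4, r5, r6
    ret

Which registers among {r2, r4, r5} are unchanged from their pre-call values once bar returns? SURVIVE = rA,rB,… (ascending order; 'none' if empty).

SURVIVE = r2

prologue: push r2 -> mem[0xcd]=0x72, sp=0xcd
prologue: push r3 -> mem[0xcc]=0x74, sp=0xcc
body[0] add  r2, r5, #42 -> r2=0x15
body[1] mov  r2, #0x3f -> r2=0x3f
body[2] add  r4, r0, r4 -> r4=0x7d
body[3] mov  r5, #0x17 -> r5=0x17
body[4] mov  r3, r1 -> r3=0x18
body[5] add  r4, r5, r6 -> r4=0x57
epilogue: pop r3=0x74, sp=0xcd
epilogue: pop r2=0x72, sp=0xce
r2: callee-saved, written=True
r4: caller-saved, written=True
r5: caller-saved, written=True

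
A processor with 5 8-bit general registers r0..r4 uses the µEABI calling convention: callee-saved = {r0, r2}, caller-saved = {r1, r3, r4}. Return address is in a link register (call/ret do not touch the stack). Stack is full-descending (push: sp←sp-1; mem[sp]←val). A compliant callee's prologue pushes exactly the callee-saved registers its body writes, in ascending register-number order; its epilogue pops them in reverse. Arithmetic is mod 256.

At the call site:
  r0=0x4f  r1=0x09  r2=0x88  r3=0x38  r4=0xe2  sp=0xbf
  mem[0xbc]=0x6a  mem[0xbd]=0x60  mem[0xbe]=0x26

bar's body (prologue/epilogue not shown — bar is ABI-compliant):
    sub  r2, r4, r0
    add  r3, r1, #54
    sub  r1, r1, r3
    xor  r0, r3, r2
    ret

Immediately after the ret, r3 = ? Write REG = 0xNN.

prologue: push r0 → mem[0xbe]=0x4f, sp=0xbe
prologue: push r2 → mem[0xbd]=0x88, sp=0xbd
body[0] sub  r2, r4, r0 → r2=0x93
body[1] add  r3, r1, #54 → r3=0x3f
body[2] sub  r1, r1, r3 → r1=0xca
body[3] xor  r0, r3, r2 → r0=0xac
epilogue: pop r2=0x88, sp=0xbe
epilogue: pop r0=0x4f, sp=0xbf
r3 is caller-saved → body value

REG = 0x3f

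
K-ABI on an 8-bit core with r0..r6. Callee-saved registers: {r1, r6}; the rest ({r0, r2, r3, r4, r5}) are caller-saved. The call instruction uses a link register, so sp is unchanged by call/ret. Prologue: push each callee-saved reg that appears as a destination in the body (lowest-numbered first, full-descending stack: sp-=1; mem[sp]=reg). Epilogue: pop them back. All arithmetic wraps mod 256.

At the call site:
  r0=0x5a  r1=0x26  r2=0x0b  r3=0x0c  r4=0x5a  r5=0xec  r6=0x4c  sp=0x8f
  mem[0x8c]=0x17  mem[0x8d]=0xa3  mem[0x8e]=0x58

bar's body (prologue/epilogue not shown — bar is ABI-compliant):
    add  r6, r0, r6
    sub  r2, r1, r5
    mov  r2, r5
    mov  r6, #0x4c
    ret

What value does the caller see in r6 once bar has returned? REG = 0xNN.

REG = 0x4c

prologue: push r6 → mem[0x8e]=0x4c, sp=0x8e
body[0] add  r6, r0, r6 → r6=0xa6
body[1] sub  r2, r1, r5 → r2=0x3a
body[2] mov  r2, r5 → r2=0xec
body[3] mov  r6, #0x4c → r6=0x4c
epilogue: pop r6=0x4c, sp=0x8f
r6 is callee-saved → restored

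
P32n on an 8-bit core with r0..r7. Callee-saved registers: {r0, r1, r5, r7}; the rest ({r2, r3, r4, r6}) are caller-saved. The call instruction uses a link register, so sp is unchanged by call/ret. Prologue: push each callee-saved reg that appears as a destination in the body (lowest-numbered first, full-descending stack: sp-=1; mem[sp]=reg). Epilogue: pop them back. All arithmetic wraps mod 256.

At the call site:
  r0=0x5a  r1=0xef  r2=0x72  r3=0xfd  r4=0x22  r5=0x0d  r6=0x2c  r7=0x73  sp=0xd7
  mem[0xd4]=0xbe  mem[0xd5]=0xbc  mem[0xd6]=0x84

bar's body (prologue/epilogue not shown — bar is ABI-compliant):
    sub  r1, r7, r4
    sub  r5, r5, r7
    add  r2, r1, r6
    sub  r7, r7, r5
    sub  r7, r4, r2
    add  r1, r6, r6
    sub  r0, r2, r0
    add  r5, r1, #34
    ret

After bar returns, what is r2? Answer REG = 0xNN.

REG = 0x7d

prologue: push r0 → mem[0xd6]=0x5a, sp=0xd6
prologue: push r1 → mem[0xd5]=0xef, sp=0xd5
prologue: push r5 → mem[0xd4]=0x0d, sp=0xd4
prologue: push r7 → mem[0xd3]=0x73, sp=0xd3
body[0] sub  r1, r7, r4 → r1=0x51
body[1] sub  r5, r5, r7 → r5=0x9a
body[2] add  r2, r1, r6 → r2=0x7d
body[3] sub  r7, r7, r5 → r7=0xd9
body[4] sub  r7, r4, r2 → r7=0xa5
body[5] add  r1, r6, r6 → r1=0x58
body[6] sub  r0, r2, r0 → r0=0x23
body[7] add  r5, r1, #34 → r5=0x7a
epilogue: pop r7=0x73, sp=0xd4
epilogue: pop r5=0x0d, sp=0xd5
epilogue: pop r1=0xef, sp=0xd6
epilogue: pop r0=0x5a, sp=0xd7
r2 is caller-saved → body value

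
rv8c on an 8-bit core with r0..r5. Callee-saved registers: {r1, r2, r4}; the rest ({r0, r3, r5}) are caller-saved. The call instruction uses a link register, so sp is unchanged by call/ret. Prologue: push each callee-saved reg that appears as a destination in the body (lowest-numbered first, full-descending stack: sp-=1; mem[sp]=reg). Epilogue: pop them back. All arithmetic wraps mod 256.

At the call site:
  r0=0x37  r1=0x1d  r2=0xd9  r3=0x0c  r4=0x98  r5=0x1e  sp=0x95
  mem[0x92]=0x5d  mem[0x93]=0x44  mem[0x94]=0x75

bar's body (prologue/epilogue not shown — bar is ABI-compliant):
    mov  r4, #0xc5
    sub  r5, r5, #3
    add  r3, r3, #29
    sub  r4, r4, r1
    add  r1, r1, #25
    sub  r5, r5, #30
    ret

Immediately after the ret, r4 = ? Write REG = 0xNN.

prologue: push r1 -> mem[0x94]=0x1d, sp=0x94
prologue: push r4 -> mem[0x93]=0x98, sp=0x93
body[0] mov  r4, #0xc5 -> r4=0xc5
body[1] sub  r5, r5, #3 -> r5=0x1b
body[2] add  r3, r3, #29 -> r3=0x29
body[3] sub  r4, r4, r1 -> r4=0xa8
body[4] add  r1, r1, #25 -> r1=0x36
body[5] sub  r5, r5, #30 -> r5=0xfd
epilogue: pop r4=0x98, sp=0x94
epilogue: pop r1=0x1d, sp=0x95
r4 is callee-saved -> restored

REG = 0x98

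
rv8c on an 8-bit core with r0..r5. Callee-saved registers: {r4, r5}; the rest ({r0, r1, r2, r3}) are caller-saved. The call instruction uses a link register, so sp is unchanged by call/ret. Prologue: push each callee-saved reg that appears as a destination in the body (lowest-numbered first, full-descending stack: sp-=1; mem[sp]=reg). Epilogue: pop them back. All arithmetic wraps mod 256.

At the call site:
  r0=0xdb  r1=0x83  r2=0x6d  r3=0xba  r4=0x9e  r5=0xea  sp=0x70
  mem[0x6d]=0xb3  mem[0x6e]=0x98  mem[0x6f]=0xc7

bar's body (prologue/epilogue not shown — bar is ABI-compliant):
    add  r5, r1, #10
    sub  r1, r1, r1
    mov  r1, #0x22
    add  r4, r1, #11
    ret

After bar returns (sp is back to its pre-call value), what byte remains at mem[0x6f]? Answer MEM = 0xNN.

prologue: push r4 -> mem[0x6f]=0x9e, sp=0x6f
prologue: push r5 -> mem[0x6e]=0xea, sp=0x6e
body[0] add  r5, r1, #10 -> r5=0x8d
body[1] sub  r1, r1, r1 -> r1=0x00
body[2] mov  r1, #0x22 -> r1=0x22
body[3] add  r4, r1, #11 -> r4=0x2d
epilogue: pop r5=0xea, sp=0x6f
epilogue: pop r4=0x9e, sp=0x70
prologue pushed ['r4', 'r5'] at ['0x6f', '0x6e']

MEM = 0x9e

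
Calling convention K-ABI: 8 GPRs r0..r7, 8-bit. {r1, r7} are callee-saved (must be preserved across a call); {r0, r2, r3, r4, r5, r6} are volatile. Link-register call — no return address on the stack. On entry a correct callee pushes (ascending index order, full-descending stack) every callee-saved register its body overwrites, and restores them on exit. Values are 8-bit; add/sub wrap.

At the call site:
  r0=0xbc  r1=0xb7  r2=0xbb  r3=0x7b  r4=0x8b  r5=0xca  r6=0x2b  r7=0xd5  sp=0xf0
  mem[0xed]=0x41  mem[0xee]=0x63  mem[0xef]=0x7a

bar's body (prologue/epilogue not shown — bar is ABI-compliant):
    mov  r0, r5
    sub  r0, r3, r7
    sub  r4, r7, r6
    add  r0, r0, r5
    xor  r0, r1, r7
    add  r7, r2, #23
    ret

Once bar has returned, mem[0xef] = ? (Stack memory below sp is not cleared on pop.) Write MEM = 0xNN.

MEM = 0xd5

prologue: push r7 -> mem[0xef]=0xd5, sp=0xef
body[0] mov  r0, r5 -> r0=0xca
body[1] sub  r0, r3, r7 -> r0=0xa6
body[2] sub  r4, r7, r6 -> r4=0xaa
body[3] add  r0, r0, r5 -> r0=0x70
body[4] xor  r0, r1, r7 -> r0=0x62
body[5] add  r7, r2, #23 -> r7=0xd2
epilogue: pop r7=0xd5, sp=0xf0
prologue pushed ['r7'] at ['0xef']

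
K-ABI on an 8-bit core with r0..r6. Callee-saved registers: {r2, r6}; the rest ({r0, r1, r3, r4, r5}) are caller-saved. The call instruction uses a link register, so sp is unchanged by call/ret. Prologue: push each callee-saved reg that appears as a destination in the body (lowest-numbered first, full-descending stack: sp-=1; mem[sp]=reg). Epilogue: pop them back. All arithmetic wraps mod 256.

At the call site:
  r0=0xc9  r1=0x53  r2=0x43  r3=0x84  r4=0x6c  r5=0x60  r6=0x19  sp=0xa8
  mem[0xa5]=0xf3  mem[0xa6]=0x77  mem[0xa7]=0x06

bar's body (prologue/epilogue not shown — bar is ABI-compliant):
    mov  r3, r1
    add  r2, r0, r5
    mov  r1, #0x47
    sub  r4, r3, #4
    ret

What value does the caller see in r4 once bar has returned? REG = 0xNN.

prologue: push r2 → mem[0xa7]=0x43, sp=0xa7
body[0] mov  r3, r1 → r3=0x53
body[1] add  r2, r0, r5 → r2=0x29
body[2] mov  r1, #0x47 → r1=0x47
body[3] sub  r4, r3, #4 → r4=0x4f
epilogue: pop r2=0x43, sp=0xa8
r4 is caller-saved → body value

REG = 0x4f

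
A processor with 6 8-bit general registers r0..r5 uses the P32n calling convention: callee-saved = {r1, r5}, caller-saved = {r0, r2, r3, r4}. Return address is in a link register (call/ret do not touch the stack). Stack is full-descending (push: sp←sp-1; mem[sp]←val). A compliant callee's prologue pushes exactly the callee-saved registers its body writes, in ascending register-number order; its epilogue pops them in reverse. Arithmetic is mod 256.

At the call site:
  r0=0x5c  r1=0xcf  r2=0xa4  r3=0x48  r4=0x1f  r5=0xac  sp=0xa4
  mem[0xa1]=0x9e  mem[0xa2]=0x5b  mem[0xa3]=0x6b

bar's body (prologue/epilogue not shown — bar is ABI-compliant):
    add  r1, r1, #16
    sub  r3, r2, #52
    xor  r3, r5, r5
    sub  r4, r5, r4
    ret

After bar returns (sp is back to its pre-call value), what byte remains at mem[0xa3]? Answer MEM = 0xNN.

MEM = 0xcf

prologue: push r1 -> mem[0xa3]=0xcf, sp=0xa3
body[0] add  r1, r1, #16 -> r1=0xdf
body[1] sub  r3, r2, #52 -> r3=0x70
body[2] xor  r3, r5, r5 -> r3=0x00
body[3] sub  r4, r5, r4 -> r4=0x8d
epilogue: pop r1=0xcf, sp=0xa4
prologue pushed ['r1'] at ['0xa3']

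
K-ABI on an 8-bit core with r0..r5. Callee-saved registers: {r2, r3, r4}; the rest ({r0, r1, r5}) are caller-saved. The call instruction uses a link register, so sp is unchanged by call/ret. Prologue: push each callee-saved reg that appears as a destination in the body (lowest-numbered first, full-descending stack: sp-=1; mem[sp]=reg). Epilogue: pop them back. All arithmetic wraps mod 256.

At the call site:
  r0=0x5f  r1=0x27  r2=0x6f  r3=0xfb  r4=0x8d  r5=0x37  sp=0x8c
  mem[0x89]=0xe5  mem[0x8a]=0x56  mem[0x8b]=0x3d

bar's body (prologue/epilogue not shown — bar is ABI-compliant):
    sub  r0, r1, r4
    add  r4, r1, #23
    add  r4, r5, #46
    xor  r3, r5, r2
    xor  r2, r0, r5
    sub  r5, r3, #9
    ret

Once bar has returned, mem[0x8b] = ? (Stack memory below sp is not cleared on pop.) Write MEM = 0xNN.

MEM = 0x6f

prologue: push r2 -> mem[0x8b]=0x6f, sp=0x8b
prologue: push r3 -> mem[0x8a]=0xfb, sp=0x8a
prologue: push r4 -> mem[0x89]=0x8d, sp=0x89
body[0] sub  r0, r1, r4 -> r0=0x9a
body[1] add  r4, r1, #23 -> r4=0x3e
body[2] add  r4, r5, #46 -> r4=0x65
body[3] xor  r3, r5, r2 -> r3=0x58
body[4] xor  r2, r0, r5 -> r2=0xad
body[5] sub  r5, r3, #9 -> r5=0x4f
epilogue: pop r4=0x8d, sp=0x8a
epilogue: pop r3=0xfb, sp=0x8b
epilogue: pop r2=0x6f, sp=0x8c
prologue pushed ['r2', 'r3', 'r4'] at ['0x8b', '0x8a', '0x89']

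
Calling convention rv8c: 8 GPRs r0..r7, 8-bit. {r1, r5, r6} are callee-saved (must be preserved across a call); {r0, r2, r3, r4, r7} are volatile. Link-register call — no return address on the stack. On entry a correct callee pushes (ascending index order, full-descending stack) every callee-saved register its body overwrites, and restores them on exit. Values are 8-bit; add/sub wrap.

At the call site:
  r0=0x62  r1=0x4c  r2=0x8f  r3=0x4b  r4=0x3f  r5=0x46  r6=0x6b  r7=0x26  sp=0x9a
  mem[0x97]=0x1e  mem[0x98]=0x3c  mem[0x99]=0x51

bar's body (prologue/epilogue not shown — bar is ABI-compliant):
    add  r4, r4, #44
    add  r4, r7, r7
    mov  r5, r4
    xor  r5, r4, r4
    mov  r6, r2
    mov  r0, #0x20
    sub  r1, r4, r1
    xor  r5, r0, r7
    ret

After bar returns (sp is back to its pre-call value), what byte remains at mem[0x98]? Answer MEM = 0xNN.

prologue: push r1 -> mem[0x99]=0x4c, sp=0x99
prologue: push r5 -> mem[0x98]=0x46, sp=0x98
prologue: push r6 -> mem[0x97]=0x6b, sp=0x97
body[0] add  r4, r4, #44 -> r4=0x6b
body[1] add  r4, r7, r7 -> r4=0x4c
body[2] mov  r5, r4 -> r5=0x4c
body[3] xor  r5, r4, r4 -> r5=0x00
body[4] mov  r6, r2 -> r6=0x8f
body[5] mov  r0, #0x20 -> r0=0x20
body[6] sub  r1, r4, r1 -> r1=0x00
body[7] xor  r5, r0, r7 -> r5=0x06
epilogue: pop r6=0x6b, sp=0x98
epilogue: pop r5=0x46, sp=0x99
epilogue: pop r1=0x4c, sp=0x9a
prologue pushed ['r1', 'r5', 'r6'] at ['0x99', '0x98', '0x97']

MEM = 0x46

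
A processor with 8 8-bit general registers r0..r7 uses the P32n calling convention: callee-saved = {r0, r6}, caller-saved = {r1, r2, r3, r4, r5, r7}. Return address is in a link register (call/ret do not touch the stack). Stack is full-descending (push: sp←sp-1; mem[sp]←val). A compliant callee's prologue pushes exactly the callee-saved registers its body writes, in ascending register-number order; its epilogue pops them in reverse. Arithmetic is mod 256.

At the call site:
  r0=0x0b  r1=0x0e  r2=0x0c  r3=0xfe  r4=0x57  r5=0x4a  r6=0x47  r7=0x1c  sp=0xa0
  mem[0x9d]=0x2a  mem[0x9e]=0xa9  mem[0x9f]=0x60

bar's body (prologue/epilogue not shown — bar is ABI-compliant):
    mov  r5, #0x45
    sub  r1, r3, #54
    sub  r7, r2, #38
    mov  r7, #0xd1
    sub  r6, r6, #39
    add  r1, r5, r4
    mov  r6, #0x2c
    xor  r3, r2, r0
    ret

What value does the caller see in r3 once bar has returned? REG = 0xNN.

prologue: push r6 → mem[0x9f]=0x47, sp=0x9f
body[0] mov  r5, #0x45 → r5=0x45
body[1] sub  r1, r3, #54 → r1=0xc8
body[2] sub  r7, r2, #38 → r7=0xe6
body[3] mov  r7, #0xd1 → r7=0xd1
body[4] sub  r6, r6, #39 → r6=0x20
body[5] add  r1, r5, r4 → r1=0x9c
body[6] mov  r6, #0x2c → r6=0x2c
body[7] xor  r3, r2, r0 → r3=0x07
epilogue: pop r6=0x47, sp=0xa0
r3 is caller-saved → body value

REG = 0x07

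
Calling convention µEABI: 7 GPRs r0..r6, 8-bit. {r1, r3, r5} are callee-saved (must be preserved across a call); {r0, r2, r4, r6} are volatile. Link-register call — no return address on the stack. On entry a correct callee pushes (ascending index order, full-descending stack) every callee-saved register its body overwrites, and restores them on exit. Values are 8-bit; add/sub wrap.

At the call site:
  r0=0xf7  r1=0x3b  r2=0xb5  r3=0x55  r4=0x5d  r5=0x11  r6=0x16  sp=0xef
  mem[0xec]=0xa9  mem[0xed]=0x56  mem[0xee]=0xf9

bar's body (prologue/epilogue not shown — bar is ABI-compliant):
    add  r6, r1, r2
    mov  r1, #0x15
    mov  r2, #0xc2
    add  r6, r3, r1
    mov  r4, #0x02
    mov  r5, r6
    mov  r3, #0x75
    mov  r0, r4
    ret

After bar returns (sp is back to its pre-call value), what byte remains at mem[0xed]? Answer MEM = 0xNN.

MEM = 0x55

prologue: push r1 -> mem[0xee]=0x3b, sp=0xee
prologue: push r3 -> mem[0xed]=0x55, sp=0xed
prologue: push r5 -> mem[0xec]=0x11, sp=0xec
body[0] add  r6, r1, r2 -> r6=0xf0
body[1] mov  r1, #0x15 -> r1=0x15
body[2] mov  r2, #0xc2 -> r2=0xc2
body[3] add  r6, r3, r1 -> r6=0x6a
body[4] mov  r4, #0x02 -> r4=0x02
body[5] mov  r5, r6 -> r5=0x6a
body[6] mov  r3, #0x75 -> r3=0x75
body[7] mov  r0, r4 -> r0=0x02
epilogue: pop r5=0x11, sp=0xed
epilogue: pop r3=0x55, sp=0xee
epilogue: pop r1=0x3b, sp=0xef
prologue pushed ['r1', 'r3', 'r5'] at ['0xee', '0xed', '0xec']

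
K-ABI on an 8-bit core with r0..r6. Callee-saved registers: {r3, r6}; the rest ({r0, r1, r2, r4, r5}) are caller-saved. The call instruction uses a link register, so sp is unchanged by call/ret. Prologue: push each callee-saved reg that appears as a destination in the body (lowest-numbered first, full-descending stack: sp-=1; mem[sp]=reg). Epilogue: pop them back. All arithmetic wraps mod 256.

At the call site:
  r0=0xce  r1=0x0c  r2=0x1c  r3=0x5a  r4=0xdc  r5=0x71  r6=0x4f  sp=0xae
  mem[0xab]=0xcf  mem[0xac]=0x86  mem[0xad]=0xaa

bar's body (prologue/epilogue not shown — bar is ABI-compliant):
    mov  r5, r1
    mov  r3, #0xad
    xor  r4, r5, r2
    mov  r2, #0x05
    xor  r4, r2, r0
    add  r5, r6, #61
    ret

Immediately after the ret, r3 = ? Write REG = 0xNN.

REG = 0x5a

prologue: push r3 -> mem[0xad]=0x5a, sp=0xad
body[0] mov  r5, r1 -> r5=0x0c
body[1] mov  r3, #0xad -> r3=0xad
body[2] xor  r4, r5, r2 -> r4=0x10
body[3] mov  r2, #0x05 -> r2=0x05
body[4] xor  r4, r2, r0 -> r4=0xcb
body[5] add  r5, r6, #61 -> r5=0x8c
epilogue: pop r3=0x5a, sp=0xae
r3 is callee-saved -> restored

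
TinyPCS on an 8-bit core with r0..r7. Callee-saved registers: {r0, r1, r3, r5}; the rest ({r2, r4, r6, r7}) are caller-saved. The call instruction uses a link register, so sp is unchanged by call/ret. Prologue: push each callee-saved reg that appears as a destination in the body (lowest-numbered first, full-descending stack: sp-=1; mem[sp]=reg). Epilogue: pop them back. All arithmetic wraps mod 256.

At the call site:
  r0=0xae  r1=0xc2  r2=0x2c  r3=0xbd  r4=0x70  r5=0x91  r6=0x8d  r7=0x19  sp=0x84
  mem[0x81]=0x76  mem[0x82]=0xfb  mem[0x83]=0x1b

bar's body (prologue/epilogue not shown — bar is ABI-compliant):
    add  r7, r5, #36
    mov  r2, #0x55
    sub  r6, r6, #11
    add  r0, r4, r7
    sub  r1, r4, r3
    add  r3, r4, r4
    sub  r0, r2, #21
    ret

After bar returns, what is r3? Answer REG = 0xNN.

prologue: push r0 → mem[0x83]=0xae, sp=0x83
prologue: push r1 → mem[0x82]=0xc2, sp=0x82
prologue: push r3 → mem[0x81]=0xbd, sp=0x81
body[0] add  r7, r5, #36 → r7=0xb5
body[1] mov  r2, #0x55 → r2=0x55
body[2] sub  r6, r6, #11 → r6=0x82
body[3] add  r0, r4, r7 → r0=0x25
body[4] sub  r1, r4, r3 → r1=0xb3
body[5] add  r3, r4, r4 → r3=0xe0
body[6] sub  r0, r2, #21 → r0=0x40
epilogue: pop r3=0xbd, sp=0x82
epilogue: pop r1=0xc2, sp=0x83
epilogue: pop r0=0xae, sp=0x84
r3 is callee-saved → restored

REG = 0xbd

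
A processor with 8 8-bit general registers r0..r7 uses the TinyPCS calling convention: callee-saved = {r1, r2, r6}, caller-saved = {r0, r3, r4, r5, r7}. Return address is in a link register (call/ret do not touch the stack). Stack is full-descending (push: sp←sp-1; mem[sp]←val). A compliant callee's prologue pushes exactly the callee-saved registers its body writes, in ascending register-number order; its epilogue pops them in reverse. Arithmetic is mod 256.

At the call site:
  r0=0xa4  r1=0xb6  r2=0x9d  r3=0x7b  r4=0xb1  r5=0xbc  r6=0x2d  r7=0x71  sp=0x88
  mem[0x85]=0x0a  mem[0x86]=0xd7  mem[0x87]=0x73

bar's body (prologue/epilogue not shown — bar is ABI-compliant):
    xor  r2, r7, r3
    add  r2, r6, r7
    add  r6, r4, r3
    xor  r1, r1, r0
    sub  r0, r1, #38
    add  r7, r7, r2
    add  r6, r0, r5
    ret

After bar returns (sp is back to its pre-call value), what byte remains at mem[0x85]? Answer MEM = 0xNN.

MEM = 0x2d

prologue: push r1 -> mem[0x87]=0xb6, sp=0x87
prologue: push r2 -> mem[0x86]=0x9d, sp=0x86
prologue: push r6 -> mem[0x85]=0x2d, sp=0x85
body[0] xor  r2, r7, r3 -> r2=0x0a
body[1] add  r2, r6, r7 -> r2=0x9e
body[2] add  r6, r4, r3 -> r6=0x2c
body[3] xor  r1, r1, r0 -> r1=0x12
body[4] sub  r0, r1, #38 -> r0=0xec
body[5] add  r7, r7, r2 -> r7=0x0f
body[6] add  r6, r0, r5 -> r6=0xa8
epilogue: pop r6=0x2d, sp=0x86
epilogue: pop r2=0x9d, sp=0x87
epilogue: pop r1=0xb6, sp=0x88
prologue pushed ['r1', 'r2', 'r6'] at ['0x87', '0x86', '0x85']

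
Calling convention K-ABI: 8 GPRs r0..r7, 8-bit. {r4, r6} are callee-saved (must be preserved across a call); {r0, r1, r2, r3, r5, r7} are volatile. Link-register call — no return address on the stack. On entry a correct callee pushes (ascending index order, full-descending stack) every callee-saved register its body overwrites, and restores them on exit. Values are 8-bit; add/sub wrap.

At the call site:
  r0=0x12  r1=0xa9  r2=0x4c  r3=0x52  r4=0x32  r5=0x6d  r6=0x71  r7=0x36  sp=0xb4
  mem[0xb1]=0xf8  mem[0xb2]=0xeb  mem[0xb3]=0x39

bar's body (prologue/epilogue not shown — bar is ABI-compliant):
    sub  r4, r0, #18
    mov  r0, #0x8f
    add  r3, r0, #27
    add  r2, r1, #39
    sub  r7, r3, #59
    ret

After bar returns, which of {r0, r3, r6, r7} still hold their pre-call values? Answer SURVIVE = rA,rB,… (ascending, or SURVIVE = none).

prologue: push r4 -> mem[0xb3]=0x32, sp=0xb3
body[0] sub  r4, r0, #18 -> r4=0x00
body[1] mov  r0, #0x8f -> r0=0x8f
body[2] add  r3, r0, #27 -> r3=0xaa
body[3] add  r2, r1, #39 -> r2=0xd0
body[4] sub  r7, r3, #59 -> r7=0x6f
epilogue: pop r4=0x32, sp=0xb4
r0: caller-saved, written=True
r3: caller-saved, written=True
r6: callee-saved, written=False
r7: caller-saved, written=True

SURVIVE = r6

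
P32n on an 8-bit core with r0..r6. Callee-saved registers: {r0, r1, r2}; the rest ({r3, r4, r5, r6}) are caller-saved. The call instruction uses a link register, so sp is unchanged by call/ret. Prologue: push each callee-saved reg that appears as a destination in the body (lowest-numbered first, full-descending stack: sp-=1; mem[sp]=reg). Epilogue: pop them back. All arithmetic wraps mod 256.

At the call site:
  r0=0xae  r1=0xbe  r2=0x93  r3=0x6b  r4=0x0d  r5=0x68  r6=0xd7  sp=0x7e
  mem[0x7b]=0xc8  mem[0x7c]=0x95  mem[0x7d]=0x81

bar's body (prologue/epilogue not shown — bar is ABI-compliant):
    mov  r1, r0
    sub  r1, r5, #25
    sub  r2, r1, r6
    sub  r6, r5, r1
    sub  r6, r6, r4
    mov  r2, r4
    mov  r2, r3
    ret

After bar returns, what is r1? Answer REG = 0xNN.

REG = 0xbe

prologue: push r1 → mem[0x7d]=0xbe, sp=0x7d
prologue: push r2 → mem[0x7c]=0x93, sp=0x7c
body[0] mov  r1, r0 → r1=0xae
body[1] sub  r1, r5, #25 → r1=0x4f
body[2] sub  r2, r1, r6 → r2=0x78
body[3] sub  r6, r5, r1 → r6=0x19
body[4] sub  r6, r6, r4 → r6=0x0c
body[5] mov  r2, r4 → r2=0x0d
body[6] mov  r2, r3 → r2=0x6b
epilogue: pop r2=0x93, sp=0x7d
epilogue: pop r1=0xbe, sp=0x7e
r1 is callee-saved → restored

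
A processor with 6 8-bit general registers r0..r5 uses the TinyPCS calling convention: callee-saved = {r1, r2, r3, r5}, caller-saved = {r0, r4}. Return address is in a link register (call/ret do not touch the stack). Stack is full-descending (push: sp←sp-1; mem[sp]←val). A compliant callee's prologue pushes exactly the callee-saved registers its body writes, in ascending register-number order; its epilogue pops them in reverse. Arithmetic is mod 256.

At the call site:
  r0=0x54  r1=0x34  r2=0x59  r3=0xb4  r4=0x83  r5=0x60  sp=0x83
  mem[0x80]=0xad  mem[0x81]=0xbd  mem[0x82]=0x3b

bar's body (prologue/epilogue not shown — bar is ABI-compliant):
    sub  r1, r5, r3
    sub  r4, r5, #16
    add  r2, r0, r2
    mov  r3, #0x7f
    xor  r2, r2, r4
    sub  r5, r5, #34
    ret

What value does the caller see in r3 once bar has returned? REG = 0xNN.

REG = 0xb4

prologue: push r1 -> mem[0x82]=0x34, sp=0x82
prologue: push r2 -> mem[0x81]=0x59, sp=0x81
prologue: push r3 -> mem[0x80]=0xb4, sp=0x80
prologue: push r5 -> mem[0x7f]=0x60, sp=0x7f
body[0] sub  r1, r5, r3 -> r1=0xac
body[1] sub  r4, r5, #16 -> r4=0x50
body[2] add  r2, r0, r2 -> r2=0xad
body[3] mov  r3, #0x7f -> r3=0x7f
body[4] xor  r2, r2, r4 -> r2=0xfd
body[5] sub  r5, r5, #34 -> r5=0x3e
epilogue: pop r5=0x60, sp=0x80
epilogue: pop r3=0xb4, sp=0x81
epilogue: pop r2=0x59, sp=0x82
epilogue: pop r1=0x34, sp=0x83
r3 is callee-saved -> restored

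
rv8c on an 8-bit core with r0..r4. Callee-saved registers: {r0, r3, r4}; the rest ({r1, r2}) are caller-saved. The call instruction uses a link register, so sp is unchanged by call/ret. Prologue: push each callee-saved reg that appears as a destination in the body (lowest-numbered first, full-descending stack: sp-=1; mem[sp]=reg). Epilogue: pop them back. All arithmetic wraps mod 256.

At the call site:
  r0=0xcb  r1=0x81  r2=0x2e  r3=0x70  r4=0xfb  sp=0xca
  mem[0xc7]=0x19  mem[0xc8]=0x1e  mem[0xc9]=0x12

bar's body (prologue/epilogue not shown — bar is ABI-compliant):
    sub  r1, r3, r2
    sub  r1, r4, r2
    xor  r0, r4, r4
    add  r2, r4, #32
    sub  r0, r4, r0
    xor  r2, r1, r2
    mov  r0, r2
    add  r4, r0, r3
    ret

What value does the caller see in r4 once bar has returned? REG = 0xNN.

REG = 0xfb

prologue: push r0 -> mem[0xc9]=0xcb, sp=0xc9
prologue: push r4 -> mem[0xc8]=0xfb, sp=0xc8
body[0] sub  r1, r3, r2 -> r1=0x42
body[1] sub  r1, r4, r2 -> r1=0xcd
body[2] xor  r0, r4, r4 -> r0=0x00
body[3] add  r2, r4, #32 -> r2=0x1b
body[4] sub  r0, r4, r0 -> r0=0xfb
body[5] xor  r2, r1, r2 -> r2=0xd6
body[6] mov  r0, r2 -> r0=0xd6
body[7] add  r4, r0, r3 -> r4=0x46
epilogue: pop r4=0xfb, sp=0xc9
epilogue: pop r0=0xcb, sp=0xca
r4 is callee-saved -> restored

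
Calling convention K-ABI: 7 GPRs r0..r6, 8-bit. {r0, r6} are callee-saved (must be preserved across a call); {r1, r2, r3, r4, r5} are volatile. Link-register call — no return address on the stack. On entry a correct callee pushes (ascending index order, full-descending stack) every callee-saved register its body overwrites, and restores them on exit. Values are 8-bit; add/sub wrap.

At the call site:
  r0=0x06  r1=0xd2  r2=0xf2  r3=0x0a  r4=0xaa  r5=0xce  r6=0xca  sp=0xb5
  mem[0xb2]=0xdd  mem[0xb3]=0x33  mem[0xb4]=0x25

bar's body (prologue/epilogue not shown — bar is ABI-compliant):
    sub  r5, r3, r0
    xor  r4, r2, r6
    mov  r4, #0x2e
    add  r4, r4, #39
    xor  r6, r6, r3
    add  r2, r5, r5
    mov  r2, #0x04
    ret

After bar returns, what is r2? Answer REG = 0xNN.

prologue: push r6 → mem[0xb4]=0xca, sp=0xb4
body[0] sub  r5, r3, r0 → r5=0x04
body[1] xor  r4, r2, r6 → r4=0x38
body[2] mov  r4, #0x2e → r4=0x2e
body[3] add  r4, r4, #39 → r4=0x55
body[4] xor  r6, r6, r3 → r6=0xc0
body[5] add  r2, r5, r5 → r2=0x08
body[6] mov  r2, #0x04 → r2=0x04
epilogue: pop r6=0xca, sp=0xb5
r2 is caller-saved → body value

REG = 0x04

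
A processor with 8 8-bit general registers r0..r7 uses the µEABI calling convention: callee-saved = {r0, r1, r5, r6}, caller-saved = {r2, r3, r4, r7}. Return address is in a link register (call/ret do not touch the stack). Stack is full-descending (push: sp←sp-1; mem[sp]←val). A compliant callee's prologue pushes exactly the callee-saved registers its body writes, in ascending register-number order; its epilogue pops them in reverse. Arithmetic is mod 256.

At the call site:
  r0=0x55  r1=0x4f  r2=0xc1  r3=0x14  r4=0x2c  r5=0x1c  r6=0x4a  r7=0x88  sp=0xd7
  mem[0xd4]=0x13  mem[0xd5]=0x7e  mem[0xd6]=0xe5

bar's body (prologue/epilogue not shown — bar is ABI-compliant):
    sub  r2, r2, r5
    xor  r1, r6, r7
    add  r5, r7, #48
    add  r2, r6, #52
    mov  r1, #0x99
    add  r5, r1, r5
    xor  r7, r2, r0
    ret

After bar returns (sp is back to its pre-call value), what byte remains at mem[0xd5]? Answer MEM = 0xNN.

MEM = 0x1c

prologue: push r1 -> mem[0xd6]=0x4f, sp=0xd6
prologue: push r5 -> mem[0xd5]=0x1c, sp=0xd5
body[0] sub  r2, r2, r5 -> r2=0xa5
body[1] xor  r1, r6, r7 -> r1=0xc2
body[2] add  r5, r7, #48 -> r5=0xb8
body[3] add  r2, r6, #52 -> r2=0x7e
body[4] mov  r1, #0x99 -> r1=0x99
body[5] add  r5, r1, r5 -> r5=0x51
body[6] xor  r7, r2, r0 -> r7=0x2b
epilogue: pop r5=0x1c, sp=0xd6
epilogue: pop r1=0x4f, sp=0xd7
prologue pushed ['r1', 'r5'] at ['0xd6', '0xd5']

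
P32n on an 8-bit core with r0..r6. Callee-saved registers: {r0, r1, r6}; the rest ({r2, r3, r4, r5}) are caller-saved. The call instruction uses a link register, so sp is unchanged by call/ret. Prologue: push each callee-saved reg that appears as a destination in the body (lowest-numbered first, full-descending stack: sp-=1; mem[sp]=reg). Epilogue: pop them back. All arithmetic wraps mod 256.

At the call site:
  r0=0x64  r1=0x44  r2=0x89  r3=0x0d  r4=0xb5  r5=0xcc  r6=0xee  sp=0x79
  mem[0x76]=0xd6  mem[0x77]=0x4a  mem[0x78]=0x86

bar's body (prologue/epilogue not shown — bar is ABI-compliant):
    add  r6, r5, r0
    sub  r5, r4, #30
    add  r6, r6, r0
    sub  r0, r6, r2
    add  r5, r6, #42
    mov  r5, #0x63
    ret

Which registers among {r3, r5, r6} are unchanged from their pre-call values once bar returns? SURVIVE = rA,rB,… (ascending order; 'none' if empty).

prologue: push r0 -> mem[0x78]=0x64, sp=0x78
prologue: push r6 -> mem[0x77]=0xee, sp=0x77
body[0] add  r6, r5, r0 -> r6=0x30
body[1] sub  r5, r4, #30 -> r5=0x97
body[2] add  r6, r6, r0 -> r6=0x94
body[3] sub  r0, r6, r2 -> r0=0x0b
body[4] add  r5, r6, #42 -> r5=0xbe
body[5] mov  r5, #0x63 -> r5=0x63
epilogue: pop r6=0xee, sp=0x78
epilogue: pop r0=0x64, sp=0x79
r3: caller-saved, written=False
r5: caller-saved, written=True
r6: callee-saved, written=True

SURVIVE = r3,r6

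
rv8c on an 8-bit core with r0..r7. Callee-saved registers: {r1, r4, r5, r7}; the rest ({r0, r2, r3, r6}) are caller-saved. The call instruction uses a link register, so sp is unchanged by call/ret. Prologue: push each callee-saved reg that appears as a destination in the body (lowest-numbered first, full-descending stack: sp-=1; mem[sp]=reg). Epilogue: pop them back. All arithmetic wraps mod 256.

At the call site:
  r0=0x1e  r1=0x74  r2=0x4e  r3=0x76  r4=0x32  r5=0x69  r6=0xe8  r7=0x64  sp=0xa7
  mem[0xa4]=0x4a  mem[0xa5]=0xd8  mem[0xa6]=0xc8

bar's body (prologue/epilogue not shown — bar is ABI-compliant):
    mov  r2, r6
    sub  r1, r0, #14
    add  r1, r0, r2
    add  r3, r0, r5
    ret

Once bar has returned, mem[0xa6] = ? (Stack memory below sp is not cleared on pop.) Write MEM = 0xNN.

prologue: push r1 -> mem[0xa6]=0x74, sp=0xa6
body[0] mov  r2, r6 -> r2=0xe8
body[1] sub  r1, r0, #14 -> r1=0x10
body[2] add  r1, r0, r2 -> r1=0x06
body[3] add  r3, r0, r5 -> r3=0x87
epilogue: pop r1=0x74, sp=0xa7
prologue pushed ['r1'] at ['0xa6']

MEM = 0x74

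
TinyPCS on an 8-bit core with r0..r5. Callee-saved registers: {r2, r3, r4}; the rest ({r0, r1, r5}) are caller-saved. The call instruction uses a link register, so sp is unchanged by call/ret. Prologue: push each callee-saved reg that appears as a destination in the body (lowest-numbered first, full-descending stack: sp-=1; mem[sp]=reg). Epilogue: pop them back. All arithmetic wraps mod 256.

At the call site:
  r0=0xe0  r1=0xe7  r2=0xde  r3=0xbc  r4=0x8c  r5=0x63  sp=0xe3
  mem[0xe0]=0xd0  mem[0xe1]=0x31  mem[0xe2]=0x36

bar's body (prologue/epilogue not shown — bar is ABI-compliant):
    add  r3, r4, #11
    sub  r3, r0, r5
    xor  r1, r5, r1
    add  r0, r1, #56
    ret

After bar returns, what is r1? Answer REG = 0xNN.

REG = 0x84

prologue: push r3 → mem[0xe2]=0xbc, sp=0xe2
body[0] add  r3, r4, #11 → r3=0x97
body[1] sub  r3, r0, r5 → r3=0x7d
body[2] xor  r1, r5, r1 → r1=0x84
body[3] add  r0, r1, #56 → r0=0xbc
epilogue: pop r3=0xbc, sp=0xe3
r1 is caller-saved → body value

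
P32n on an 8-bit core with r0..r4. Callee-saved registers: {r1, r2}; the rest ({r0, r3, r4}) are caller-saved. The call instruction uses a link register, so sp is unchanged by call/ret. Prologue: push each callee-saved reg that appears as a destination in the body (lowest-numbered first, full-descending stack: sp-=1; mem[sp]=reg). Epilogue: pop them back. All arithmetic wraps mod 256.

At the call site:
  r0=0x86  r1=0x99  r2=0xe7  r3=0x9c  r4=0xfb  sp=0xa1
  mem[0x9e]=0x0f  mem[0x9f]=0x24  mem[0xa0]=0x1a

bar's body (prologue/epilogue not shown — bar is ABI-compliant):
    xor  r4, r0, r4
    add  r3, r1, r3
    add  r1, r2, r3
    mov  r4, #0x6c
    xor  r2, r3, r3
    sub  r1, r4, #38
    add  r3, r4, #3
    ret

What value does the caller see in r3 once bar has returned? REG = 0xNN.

REG = 0x6f

prologue: push r1 → mem[0xa0]=0x99, sp=0xa0
prologue: push r2 → mem[0x9f]=0xe7, sp=0x9f
body[0] xor  r4, r0, r4 → r4=0x7d
body[1] add  r3, r1, r3 → r3=0x35
body[2] add  r1, r2, r3 → r1=0x1c
body[3] mov  r4, #0x6c → r4=0x6c
body[4] xor  r2, r3, r3 → r2=0x00
body[5] sub  r1, r4, #38 → r1=0x46
body[6] add  r3, r4, #3 → r3=0x6f
epilogue: pop r2=0xe7, sp=0xa0
epilogue: pop r1=0x99, sp=0xa1
r3 is caller-saved → body value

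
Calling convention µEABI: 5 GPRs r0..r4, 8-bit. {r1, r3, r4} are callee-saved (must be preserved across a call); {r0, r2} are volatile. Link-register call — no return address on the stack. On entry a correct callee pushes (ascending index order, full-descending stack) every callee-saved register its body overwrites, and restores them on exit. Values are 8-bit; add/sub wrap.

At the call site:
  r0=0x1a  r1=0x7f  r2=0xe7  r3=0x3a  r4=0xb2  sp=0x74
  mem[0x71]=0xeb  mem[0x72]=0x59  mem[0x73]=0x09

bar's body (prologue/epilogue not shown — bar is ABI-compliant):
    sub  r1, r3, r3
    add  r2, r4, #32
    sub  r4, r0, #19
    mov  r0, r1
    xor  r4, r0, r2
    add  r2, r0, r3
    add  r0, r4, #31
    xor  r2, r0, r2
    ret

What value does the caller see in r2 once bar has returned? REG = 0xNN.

prologue: push r1 -> mem[0x73]=0x7f, sp=0x73
prologue: push r4 -> mem[0x72]=0xb2, sp=0x72
body[0] sub  r1, r3, r3 -> r1=0x00
body[1] add  r2, r4, #32 -> r2=0xd2
body[2] sub  r4, r0, #19 -> r4=0x07
body[3] mov  r0, r1 -> r0=0x00
body[4] xor  r4, r0, r2 -> r4=0xd2
body[5] add  r2, r0, r3 -> r2=0x3a
body[6] add  r0, r4, #31 -> r0=0xf1
body[7] xor  r2, r0, r2 -> r2=0xcb
epilogue: pop r4=0xb2, sp=0x73
epilogue: pop r1=0x7f, sp=0x74
r2 is caller-saved -> body value

REG = 0xcb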